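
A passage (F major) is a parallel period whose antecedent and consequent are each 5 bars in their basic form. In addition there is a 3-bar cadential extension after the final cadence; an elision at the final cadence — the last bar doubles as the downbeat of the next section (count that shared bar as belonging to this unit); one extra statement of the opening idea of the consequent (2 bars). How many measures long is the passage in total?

Basic parallel period: 5 + 5 = 10 bars.
10 (basic form) + 3 (cadential extension) + 2 (extra statement) = 15.
The elision shares a bar with the next section but does not change this unit's count.

15 measures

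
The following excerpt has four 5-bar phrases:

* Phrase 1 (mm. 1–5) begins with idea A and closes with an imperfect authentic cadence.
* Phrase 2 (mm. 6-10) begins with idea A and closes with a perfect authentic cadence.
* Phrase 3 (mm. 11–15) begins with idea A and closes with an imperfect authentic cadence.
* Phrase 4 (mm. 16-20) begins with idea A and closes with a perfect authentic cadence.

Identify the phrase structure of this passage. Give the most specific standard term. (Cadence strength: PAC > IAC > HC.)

The cadence pattern IAC–PAC–IAC–PAC is weak–strong twice, and phrases 3–4 restate phrases 1–2: a period heard twice, not a double period (which would end weakly at phrase 2).

repeated period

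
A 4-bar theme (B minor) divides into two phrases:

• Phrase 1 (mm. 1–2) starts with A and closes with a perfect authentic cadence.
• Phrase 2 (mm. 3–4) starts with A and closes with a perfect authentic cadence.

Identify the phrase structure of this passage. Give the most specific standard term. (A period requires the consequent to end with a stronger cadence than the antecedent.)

Both phrases have the same opening (A) and the same cadence (perfect authentic cadence): the second is a restatement, not a consequent, so this is a repeated phrase rather than a period.

repeated phrase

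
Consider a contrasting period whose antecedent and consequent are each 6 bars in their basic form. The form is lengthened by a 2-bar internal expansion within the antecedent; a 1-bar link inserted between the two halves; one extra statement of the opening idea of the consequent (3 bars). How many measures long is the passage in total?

18 measures

Basic contrasting period: 6 + 6 = 12 bars.
12 (basic form) + 2 (internal expansion) + 1 (link) + 3 (extra statement) = 18.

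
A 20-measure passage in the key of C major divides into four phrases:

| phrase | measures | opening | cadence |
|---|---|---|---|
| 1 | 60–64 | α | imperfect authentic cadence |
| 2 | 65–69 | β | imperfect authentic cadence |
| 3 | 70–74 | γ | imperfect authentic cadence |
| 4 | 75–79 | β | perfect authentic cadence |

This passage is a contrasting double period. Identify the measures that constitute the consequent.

measures 70–79

In a double period the four phrases pair into a large antecedent (phrases 1–2, ending imperfect authentic cadence) and a large consequent (phrases 3–4, ending perfect authentic cadence). The consequent spans mm. 70–79.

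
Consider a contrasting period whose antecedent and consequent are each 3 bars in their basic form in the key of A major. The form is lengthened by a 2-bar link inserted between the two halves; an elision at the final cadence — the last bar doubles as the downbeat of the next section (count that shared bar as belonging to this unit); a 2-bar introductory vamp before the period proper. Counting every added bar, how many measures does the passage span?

10 measures

Basic contrasting period: 3 + 3 = 6 bars.
6 (basic form) + 2 (link) + 2 (introduction) = 10.
The elision shares a bar with the next section but does not change this unit's count.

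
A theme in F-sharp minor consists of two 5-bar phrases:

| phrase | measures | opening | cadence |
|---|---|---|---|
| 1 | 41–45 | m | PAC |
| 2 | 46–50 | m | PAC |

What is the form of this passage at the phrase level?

Both phrases have the same opening (m) and the same cadence (perfect authentic cadence): the second is a restatement, not a consequent, so this is a repeated phrase rather than a period.

repeated phrase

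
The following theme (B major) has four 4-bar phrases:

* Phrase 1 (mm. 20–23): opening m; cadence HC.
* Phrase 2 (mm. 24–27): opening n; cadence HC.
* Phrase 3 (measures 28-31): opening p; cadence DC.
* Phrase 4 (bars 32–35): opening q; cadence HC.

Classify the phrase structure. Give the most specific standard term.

Phrase 4 ends with a half cadence, no stronger than phrase 2's half cadence, so the four phrases do not form a double period; nor do phrases 3–4 duplicate 1–2, so it is not a repeated period. With no phrase reaching a conclusive cadence, the passage is a phrase group.

phrase group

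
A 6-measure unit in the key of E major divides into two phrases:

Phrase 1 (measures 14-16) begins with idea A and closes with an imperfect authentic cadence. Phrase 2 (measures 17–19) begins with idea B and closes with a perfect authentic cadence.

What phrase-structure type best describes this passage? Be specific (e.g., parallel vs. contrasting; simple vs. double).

Phrase 1 ends with an imperfect authentic cadence (weaker) and phrase 2 with a perfect authentic cadence (stronger): antecedent + consequent = a period.
The two phrases open with different material (A / B), so the period is contrasting.

contrasting period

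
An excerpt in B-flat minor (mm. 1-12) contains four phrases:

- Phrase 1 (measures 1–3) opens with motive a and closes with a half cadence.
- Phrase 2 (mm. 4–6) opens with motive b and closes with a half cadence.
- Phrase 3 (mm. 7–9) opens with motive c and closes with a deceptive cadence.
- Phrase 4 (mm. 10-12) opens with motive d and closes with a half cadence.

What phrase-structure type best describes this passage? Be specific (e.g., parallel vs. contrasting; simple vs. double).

phrase group

Phrase 4 ends with a half cadence, no stronger than phrase 2's half cadence, so the four phrases do not form a double period; nor do phrases 3–4 duplicate 1–2, so it is not a repeated period. With no phrase reaching a conclusive cadence, the passage is a phrase group.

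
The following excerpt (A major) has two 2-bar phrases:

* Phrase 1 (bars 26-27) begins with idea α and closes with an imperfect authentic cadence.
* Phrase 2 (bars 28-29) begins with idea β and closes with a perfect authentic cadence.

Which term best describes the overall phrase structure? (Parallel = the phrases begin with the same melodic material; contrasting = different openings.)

contrasting period

Phrase 1 ends with an imperfect authentic cadence (weaker) and phrase 2 with a perfect authentic cadence (stronger): antecedent + consequent = a period.
The two phrases open with different material (α / β), so the period is contrasting.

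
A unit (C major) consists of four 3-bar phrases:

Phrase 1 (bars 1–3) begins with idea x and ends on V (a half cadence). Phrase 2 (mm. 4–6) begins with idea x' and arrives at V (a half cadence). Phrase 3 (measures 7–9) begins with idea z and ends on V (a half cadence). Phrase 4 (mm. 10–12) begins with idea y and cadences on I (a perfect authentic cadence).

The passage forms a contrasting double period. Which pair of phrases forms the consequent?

phrases 3 and 4

In a double period the first pair of phrases (ending half cadence) is the large antecedent and the second pair (ending perfect authentic cadence) is the large consequent; the consequent is phrases 3 and 4.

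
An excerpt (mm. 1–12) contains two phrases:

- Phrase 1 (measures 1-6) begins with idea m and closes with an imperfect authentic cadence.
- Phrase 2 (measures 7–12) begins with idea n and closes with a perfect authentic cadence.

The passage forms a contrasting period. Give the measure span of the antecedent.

measures 1–6

The antecedent is the phrase ending with the weaker cadence (imperfect authentic cadence, phrase 1) and the consequent the one ending more conclusively (perfect authentic cadence, phrase 2); the antecedent is mm. 1–6.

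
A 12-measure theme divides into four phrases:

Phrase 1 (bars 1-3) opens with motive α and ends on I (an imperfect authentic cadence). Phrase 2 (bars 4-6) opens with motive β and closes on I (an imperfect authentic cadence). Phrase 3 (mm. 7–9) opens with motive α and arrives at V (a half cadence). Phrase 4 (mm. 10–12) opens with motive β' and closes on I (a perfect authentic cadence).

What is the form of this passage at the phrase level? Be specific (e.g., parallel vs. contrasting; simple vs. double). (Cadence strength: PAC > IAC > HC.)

parallel double period

Four phrases in two halves: the first half (mm. 1-6) ends with an imperfect authentic cadence, the second (bars 7–12) with a perfect authentic cadence — a large antecedent–consequent pair, i.e. a double period.
Phrase 3 begins with the same material as phrase 1, making it parallel.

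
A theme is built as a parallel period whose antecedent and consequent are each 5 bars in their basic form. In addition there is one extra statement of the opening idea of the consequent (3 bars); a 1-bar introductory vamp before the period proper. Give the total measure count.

Basic parallel period: 5 + 5 = 10 bars.
10 (basic form) + 3 (extra statement) + 1 (introduction) = 14.

14 measures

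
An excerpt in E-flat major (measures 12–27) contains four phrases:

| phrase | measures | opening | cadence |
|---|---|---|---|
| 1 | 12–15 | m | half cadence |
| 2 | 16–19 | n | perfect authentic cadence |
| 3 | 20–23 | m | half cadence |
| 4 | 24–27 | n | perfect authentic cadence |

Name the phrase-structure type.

The cadence pattern HC–PAC–HC–PAC is weak–strong twice, and phrases 3–4 restate phrases 1–2: a period heard twice, not a double period (which would end weakly at phrase 2).

repeated period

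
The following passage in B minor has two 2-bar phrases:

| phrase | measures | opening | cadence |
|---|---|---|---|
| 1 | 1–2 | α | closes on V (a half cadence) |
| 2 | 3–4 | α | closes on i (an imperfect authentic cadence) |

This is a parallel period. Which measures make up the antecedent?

measures 1–2

The phrase ending with the weaker cadence (half cadence) is the antecedent; the one ending more conclusively (imperfect authentic cadence) is the consequent. The antecedent is measures 1–2.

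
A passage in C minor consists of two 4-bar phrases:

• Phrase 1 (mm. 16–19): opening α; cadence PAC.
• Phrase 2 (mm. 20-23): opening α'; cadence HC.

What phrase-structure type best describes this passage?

The second phrase closes with a half cadence, which is not stronger than the first phrase's perfect authentic cadence; without a weak→strong cadential pair there is no antecedent–consequent relationship, so this is a phrase group rather than a period.

phrase group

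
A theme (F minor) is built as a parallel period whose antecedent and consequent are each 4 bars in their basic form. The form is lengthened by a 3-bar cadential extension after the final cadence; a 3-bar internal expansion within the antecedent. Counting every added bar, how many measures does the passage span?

14 measures

Basic parallel period: 4 + 4 = 8 bars.
8 (basic form) + 3 (cadential extension) + 3 (internal expansion) = 14.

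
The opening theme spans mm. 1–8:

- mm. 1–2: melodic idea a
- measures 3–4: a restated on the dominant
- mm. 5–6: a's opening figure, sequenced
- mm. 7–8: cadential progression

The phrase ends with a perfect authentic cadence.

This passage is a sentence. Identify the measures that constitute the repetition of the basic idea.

The presentation of a sentence is the basic idea (mm. 1–2) plus its repetition (bars 3–4); the repetition of the basic idea is therefore measures 3–4.

measures 3–4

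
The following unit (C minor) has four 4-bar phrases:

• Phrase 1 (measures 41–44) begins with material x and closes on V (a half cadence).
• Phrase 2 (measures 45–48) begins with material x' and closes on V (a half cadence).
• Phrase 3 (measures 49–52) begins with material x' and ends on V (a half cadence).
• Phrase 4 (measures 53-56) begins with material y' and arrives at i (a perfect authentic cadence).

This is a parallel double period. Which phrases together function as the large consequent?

In a double period the first pair of phrases (ending half cadence) is the large antecedent and the second pair (ending perfect authentic cadence) is the large consequent; the consequent is phrases 3 and 4.

phrases 3 and 4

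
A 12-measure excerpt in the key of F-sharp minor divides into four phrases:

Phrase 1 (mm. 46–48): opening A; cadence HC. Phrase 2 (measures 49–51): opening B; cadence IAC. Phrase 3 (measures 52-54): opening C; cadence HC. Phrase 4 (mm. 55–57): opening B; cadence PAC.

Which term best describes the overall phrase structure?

contrasting double period

Four phrases in two halves: the first half (mm. 46-51) ends with an imperfect authentic cadence, the second (mm. 52-57) with a perfect authentic cadence — a large antecedent–consequent pair, i.e. a double period.
Phrase 3 begins with different material from phrase 1, making it contrasting.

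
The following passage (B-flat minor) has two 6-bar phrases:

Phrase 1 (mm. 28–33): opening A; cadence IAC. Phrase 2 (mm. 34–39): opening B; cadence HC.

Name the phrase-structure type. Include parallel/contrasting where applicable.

The second phrase closes with a half cadence, which is not stronger than the first phrase's imperfect authentic cadence; without a weak→strong cadential pair there is no antecedent–consequent relationship, so this is a phrase group rather than a period.

phrase group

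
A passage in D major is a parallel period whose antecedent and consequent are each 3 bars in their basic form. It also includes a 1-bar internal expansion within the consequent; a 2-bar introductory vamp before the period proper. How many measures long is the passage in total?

Basic parallel period: 3 + 3 = 6 bars.
6 (basic form) + 1 (internal expansion) + 2 (introduction) = 9.

9 measures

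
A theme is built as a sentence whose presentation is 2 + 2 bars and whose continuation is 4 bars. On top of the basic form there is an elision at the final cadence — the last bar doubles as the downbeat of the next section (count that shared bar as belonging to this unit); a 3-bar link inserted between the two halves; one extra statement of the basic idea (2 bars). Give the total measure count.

13 measures

Basic sentence: 2 + 2 + 4 = 8 bars.
8 (basic form) + 3 (link) + 2 (extra statement) = 13.
The elision shares a bar with the next section but does not change this unit's count.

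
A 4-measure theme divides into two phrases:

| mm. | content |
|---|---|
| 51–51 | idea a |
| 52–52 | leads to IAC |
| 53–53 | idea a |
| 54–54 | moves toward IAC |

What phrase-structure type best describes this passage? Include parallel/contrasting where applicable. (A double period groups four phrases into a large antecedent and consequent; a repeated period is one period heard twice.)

Both phrases have the same opening (a) and the same cadence (imperfect authentic cadence): the second is a restatement, not a consequent, so this is a repeated phrase rather than a period.

repeated phrase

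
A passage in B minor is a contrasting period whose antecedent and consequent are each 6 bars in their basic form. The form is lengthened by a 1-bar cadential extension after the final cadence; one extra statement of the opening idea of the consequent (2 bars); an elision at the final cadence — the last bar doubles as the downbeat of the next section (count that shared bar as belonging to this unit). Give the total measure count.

15 measures

Basic contrasting period: 6 + 6 = 12 bars.
12 (basic form) + 1 (cadential extension) + 2 (extra statement) = 15.
The elision shares a bar with the next section but does not change this unit's count.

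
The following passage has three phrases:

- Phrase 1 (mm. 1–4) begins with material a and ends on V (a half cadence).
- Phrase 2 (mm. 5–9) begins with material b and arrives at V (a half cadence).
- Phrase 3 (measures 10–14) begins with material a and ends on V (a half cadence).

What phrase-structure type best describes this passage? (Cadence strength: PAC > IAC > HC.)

phrase group

The final phrase closes with a half cadence, which is not stronger than the preceding half cadence; the 3 phrases lack an overall antecedent–consequent design and so form a phrase group.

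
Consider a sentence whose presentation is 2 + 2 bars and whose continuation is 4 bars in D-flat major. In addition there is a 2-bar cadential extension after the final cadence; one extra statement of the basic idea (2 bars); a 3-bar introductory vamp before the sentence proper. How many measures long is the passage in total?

15 measures

Basic sentence: 2 + 2 + 4 = 8 bars.
8 (basic form) + 2 (cadential extension) + 2 (extra statement) + 3 (introduction) = 15.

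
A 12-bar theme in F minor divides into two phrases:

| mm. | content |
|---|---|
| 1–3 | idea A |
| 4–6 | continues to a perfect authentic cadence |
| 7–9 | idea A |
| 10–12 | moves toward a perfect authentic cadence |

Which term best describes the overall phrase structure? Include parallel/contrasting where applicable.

Both phrases have the same opening (A) and the same cadence (perfect authentic cadence): the second is a restatement, not a consequent, so this is a repeated phrase rather than a period.

repeated phrase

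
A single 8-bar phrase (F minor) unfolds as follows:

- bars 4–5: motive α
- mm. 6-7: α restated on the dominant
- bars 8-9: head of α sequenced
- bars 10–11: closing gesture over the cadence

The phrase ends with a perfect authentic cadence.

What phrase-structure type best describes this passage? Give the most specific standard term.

Basic idea (mm. 4-5) + its repetition (mm. 6–7) form the presentation; fragmentation and cadence (mm. 8–11) form the continuation — the 8-bar whole is a sentence.

sentence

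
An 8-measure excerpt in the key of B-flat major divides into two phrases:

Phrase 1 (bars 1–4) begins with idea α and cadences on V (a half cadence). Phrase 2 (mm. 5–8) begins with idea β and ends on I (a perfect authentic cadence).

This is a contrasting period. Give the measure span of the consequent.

The phrase ending with the weaker cadence (half cadence) is the antecedent; the one ending more conclusively (perfect authentic cadence) is the consequent. The consequent is measures 5–8.

measures 5–8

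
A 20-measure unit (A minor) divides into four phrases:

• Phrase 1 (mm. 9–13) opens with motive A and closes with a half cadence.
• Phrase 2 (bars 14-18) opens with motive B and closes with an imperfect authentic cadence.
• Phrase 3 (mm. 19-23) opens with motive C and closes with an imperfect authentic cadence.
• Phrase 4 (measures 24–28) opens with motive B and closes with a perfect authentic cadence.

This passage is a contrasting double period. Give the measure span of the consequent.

In a double period the four phrases pair into a large antecedent (phrases 1–2, ending imperfect authentic cadence) and a large consequent (phrases 3–4, ending perfect authentic cadence). The consequent spans mm. 19–28.

measures 19–28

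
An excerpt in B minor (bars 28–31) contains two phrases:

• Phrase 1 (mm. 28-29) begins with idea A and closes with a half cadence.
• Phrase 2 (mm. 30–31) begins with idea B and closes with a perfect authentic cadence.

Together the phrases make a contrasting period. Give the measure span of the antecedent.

The phrase ending with the weaker cadence (half cadence) is the antecedent; the one ending more conclusively (perfect authentic cadence) is the consequent. The antecedent is measures 28–29.

measures 28–29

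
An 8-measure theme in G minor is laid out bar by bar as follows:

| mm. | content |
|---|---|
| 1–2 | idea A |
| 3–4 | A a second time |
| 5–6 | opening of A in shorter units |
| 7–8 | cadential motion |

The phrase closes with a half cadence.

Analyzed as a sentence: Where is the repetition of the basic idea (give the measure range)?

measures 3–4

The presentation of a sentence is the basic idea (mm. 1–2) plus its repetition (mm. 3–4); the repetition of the basic idea is therefore measures 3–4.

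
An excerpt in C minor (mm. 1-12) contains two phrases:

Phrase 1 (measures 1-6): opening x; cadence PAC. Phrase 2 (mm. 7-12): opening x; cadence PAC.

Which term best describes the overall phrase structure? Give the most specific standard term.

Both phrases have the same opening (x) and the same cadence (perfect authentic cadence): the second is a restatement, not a consequent, so this is a repeated phrase rather than a period.

repeated phrase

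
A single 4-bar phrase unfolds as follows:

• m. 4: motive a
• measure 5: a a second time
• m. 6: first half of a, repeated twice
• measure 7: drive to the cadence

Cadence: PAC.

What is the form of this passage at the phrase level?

Basic idea (m. 4) + its repetition (m. 5) form the presentation; fragmentation and cadence (bars 6-7) form the continuation — the 4-bar whole is a sentence.

sentence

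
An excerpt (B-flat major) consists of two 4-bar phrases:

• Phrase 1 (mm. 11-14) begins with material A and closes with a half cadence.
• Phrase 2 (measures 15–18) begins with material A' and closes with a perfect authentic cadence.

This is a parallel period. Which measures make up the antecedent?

The phrase ending with the weaker cadence (half cadence) is the antecedent; the one ending more conclusively (perfect authentic cadence) is the consequent. The antecedent is measures 11–14.

measures 11–14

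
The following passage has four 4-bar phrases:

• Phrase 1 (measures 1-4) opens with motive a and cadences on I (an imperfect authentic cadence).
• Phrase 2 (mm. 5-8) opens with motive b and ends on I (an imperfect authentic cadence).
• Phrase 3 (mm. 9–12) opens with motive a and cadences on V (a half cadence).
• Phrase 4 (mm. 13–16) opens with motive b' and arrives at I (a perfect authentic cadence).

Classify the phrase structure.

parallel double period

Four phrases in two halves: the first half (mm. 1–8) ends with an imperfect authentic cadence, the second (mm. 9–16) with a perfect authentic cadence — a large antecedent–consequent pair, i.e. a double period.
Phrase 3 begins with the same material as phrase 1, making it parallel.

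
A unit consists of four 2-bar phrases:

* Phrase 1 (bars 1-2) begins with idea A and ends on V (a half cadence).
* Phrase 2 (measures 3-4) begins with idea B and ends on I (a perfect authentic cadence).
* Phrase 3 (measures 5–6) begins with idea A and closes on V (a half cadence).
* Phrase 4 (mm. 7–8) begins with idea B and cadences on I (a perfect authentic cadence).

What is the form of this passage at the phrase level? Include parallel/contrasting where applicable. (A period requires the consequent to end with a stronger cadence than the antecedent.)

The cadence pattern HC–PAC–HC–PAC is weak–strong twice, and phrases 3–4 restate phrases 1–2: a period heard twice, not a double period (which would end weakly at phrase 2).

repeated period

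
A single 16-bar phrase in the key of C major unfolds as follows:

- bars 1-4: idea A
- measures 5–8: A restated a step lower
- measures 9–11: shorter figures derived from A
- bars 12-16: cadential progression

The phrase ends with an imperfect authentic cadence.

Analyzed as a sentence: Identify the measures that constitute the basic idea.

The presentation of a sentence is the basic idea (mm. 1–4) plus its repetition (mm. 5–8); the basic idea is therefore mm. 1–4.

measures 1–4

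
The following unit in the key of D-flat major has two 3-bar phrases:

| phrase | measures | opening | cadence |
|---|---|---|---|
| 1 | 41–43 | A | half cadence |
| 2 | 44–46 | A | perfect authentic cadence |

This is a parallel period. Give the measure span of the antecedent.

The phrase ending with the weaker cadence (half cadence) is the antecedent; the one ending more conclusively (perfect authentic cadence) is the consequent. The antecedent is measures 41–43.

measures 41–43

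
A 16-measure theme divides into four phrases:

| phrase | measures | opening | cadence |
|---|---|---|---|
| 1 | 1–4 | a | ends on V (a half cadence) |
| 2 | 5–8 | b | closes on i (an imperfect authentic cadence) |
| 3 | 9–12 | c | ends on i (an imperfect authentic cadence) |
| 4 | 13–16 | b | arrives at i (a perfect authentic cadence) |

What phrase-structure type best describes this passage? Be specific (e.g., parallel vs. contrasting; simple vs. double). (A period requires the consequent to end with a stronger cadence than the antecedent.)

contrasting double period

Four phrases in two halves: the first half (measures 1–8) ends with an imperfect authentic cadence, the second (bars 9–16) with a perfect authentic cadence — a large antecedent–consequent pair, i.e. a double period.
Phrase 3 begins with different material from phrase 1, making it contrasting.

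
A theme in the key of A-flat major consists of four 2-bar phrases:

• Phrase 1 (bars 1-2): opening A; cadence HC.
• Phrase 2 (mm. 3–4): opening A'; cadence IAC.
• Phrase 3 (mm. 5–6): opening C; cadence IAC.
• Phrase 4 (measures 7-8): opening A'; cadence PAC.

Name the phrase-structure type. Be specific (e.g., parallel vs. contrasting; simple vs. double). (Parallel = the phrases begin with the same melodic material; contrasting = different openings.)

contrasting double period

Four phrases in two halves: the first half (bars 1–4) ends with an imperfect authentic cadence, the second (mm. 5-8) with a perfect authentic cadence — a large antecedent–consequent pair, i.e. a double period.
Phrase 3 begins with different material from phrase 1, making it contrasting.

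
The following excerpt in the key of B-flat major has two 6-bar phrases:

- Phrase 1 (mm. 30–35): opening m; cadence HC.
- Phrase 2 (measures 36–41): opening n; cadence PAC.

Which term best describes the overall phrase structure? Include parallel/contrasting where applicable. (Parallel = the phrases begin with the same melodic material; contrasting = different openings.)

Phrase 1 ends with a half cadence (weaker) and phrase 2 with a perfect authentic cadence (stronger): antecedent + consequent = a period.
The two phrases open with different material (m / n), so the period is contrasting.

contrasting period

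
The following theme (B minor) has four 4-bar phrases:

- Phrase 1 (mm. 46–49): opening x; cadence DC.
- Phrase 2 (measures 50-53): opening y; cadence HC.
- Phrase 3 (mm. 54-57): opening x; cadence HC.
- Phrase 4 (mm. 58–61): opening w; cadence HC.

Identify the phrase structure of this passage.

phrase group

Phrase 4 ends with a half cadence, no stronger than phrase 2's half cadence, so the four phrases do not form a double period; nor do phrases 3–4 duplicate 1–2, so it is not a repeated period. With no phrase reaching a conclusive cadence, the passage is a phrase group.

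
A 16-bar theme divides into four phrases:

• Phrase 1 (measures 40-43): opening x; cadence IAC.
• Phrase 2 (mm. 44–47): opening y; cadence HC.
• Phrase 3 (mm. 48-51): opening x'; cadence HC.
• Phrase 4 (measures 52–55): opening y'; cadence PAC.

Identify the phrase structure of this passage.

Four phrases in two halves: the first half (bars 40-47) ends with a half cadence, the second (mm. 48–55) with a perfect authentic cadence — a large antecedent–consequent pair, i.e. a double period.
Phrase 3 begins with the same material as phrase 1, making it parallel.

parallel double period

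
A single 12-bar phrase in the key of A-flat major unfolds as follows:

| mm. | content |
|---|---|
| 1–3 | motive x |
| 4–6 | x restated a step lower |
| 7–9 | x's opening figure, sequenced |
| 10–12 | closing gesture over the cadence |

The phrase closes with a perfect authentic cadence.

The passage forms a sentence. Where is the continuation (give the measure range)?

measures 7–12

After the presentation (bars 1–6), the continuation covers the fragmentation through the cadence: mm. 7–12.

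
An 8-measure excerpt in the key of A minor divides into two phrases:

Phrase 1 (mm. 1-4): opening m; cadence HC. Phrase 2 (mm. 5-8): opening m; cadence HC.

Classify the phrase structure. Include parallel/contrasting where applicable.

Both phrases have the same opening (m) and the same cadence (half cadence): the second is a restatement, not a consequent, so this is a repeated phrase rather than a period.

repeated phrase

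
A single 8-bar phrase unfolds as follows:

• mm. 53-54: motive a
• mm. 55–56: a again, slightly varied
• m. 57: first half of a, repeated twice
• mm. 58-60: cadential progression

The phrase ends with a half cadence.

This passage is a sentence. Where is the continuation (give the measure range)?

measures 57–60

After the presentation (mm. 53–56), the continuation covers the fragmentation through the cadence: mm. 57-60.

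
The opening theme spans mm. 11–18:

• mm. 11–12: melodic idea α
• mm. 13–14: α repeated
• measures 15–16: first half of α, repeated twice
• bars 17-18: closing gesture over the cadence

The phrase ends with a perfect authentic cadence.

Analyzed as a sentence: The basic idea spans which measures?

measures 11–12

The presentation of a sentence is the basic idea (mm. 11–12) plus its repetition (measures 13–14); the basic idea is therefore bars 11-12.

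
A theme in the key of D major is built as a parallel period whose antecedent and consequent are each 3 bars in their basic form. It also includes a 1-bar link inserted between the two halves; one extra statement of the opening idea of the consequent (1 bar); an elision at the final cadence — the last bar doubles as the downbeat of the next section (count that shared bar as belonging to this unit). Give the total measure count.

8 measures

Basic parallel period: 3 + 3 = 6 bars.
6 (basic form) + 1 (link) + 1 (extra statement) = 8.
The elision shares a bar with the next section but does not change this unit's count.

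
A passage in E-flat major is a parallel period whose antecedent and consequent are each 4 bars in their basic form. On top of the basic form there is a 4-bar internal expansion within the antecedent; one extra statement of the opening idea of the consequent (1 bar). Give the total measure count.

13 measures

Basic parallel period: 4 + 4 = 8 bars.
8 (basic form) + 4 (internal expansion) + 1 (extra statement) = 13.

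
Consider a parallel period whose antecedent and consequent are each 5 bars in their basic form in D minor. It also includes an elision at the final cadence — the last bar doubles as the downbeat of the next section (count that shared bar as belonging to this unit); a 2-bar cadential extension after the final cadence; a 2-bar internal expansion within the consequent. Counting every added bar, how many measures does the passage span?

14 measures

Basic parallel period: 5 + 5 = 10 bars.
10 (basic form) + 2 (cadential extension) + 2 (internal expansion) = 14.
The elision shares a bar with the next section but does not change this unit's count.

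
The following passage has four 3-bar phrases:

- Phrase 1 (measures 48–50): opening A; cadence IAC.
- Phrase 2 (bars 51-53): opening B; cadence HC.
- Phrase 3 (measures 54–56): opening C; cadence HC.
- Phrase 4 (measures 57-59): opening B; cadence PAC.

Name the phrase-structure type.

contrasting double period

Four phrases in two halves: the first half (mm. 48–53) ends with a half cadence, the second (measures 54-59) with a perfect authentic cadence — a large antecedent–consequent pair, i.e. a double period.
Phrase 3 begins with different material from phrase 1, making it contrasting.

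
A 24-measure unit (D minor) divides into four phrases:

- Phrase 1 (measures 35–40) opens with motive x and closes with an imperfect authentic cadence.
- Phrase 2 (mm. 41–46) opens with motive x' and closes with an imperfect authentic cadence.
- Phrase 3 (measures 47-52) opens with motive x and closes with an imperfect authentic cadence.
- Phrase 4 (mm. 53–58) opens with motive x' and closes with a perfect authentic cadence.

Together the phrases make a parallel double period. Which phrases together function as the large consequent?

phrases 3 and 4

In a double period the first pair of phrases (ending imperfect authentic cadence) is the large antecedent and the second pair (ending perfect authentic cadence) is the large consequent; the consequent is phrases 3 and 4.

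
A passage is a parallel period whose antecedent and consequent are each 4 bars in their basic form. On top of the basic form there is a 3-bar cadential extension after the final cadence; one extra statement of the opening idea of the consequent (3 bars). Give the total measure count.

14 measures

Basic parallel period: 4 + 4 = 8 bars.
8 (basic form) + 3 (cadential extension) + 3 (extra statement) = 14.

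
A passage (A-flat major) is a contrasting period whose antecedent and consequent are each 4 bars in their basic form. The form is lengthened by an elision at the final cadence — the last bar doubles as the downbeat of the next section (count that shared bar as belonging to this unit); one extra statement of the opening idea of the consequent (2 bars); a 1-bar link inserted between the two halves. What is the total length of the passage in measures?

11 measures

Basic contrasting period: 4 + 4 = 8 bars.
8 (basic form) + 2 (extra statement) + 1 (link) = 11.
The elision shares a bar with the next section but does not change this unit's count.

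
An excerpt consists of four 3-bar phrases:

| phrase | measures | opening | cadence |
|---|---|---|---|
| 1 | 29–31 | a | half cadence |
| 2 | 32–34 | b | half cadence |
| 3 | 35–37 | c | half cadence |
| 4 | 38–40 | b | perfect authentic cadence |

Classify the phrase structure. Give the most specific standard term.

contrasting double period

Four phrases in two halves: the first half (bars 29-34) ends with a half cadence, the second (measures 35–40) with a perfect authentic cadence — a large antecedent–consequent pair, i.e. a double period.
Phrase 3 begins with different material from phrase 1, making it contrasting.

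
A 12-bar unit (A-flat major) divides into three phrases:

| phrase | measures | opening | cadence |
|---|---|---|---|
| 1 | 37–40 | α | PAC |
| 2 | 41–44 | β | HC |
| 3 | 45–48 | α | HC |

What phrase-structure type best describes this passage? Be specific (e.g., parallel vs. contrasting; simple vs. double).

The final phrase closes with a half cadence, which is not stronger than the preceding half cadence; the 3 phrases lack an overall antecedent–consequent design and so form a phrase group.

phrase group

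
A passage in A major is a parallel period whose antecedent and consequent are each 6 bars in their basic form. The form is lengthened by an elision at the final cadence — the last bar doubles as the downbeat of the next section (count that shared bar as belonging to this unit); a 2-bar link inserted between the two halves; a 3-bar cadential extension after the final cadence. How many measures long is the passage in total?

Basic parallel period: 6 + 6 = 12 bars.
12 (basic form) + 2 (link) + 3 (cadential extension) = 17.
The elision shares a bar with the next section but does not change this unit's count.

17 measures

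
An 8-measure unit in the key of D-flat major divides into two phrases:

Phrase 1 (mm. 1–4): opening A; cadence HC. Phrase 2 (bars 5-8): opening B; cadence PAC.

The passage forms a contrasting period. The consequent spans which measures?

The antecedent is the phrase ending with the weaker cadence (half cadence, phrase 1) and the consequent the one ending more conclusively (perfect authentic cadence, phrase 2); the consequent is mm. 5-8.

measures 5–8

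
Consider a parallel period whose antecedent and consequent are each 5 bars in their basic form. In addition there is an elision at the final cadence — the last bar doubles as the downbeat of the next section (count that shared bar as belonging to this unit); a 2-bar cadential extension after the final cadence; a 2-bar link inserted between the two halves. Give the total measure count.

14 measures

Basic parallel period: 5 + 5 = 10 bars.
10 (basic form) + 2 (cadential extension) + 2 (link) = 14.
The elision shares a bar with the next section but does not change this unit's count.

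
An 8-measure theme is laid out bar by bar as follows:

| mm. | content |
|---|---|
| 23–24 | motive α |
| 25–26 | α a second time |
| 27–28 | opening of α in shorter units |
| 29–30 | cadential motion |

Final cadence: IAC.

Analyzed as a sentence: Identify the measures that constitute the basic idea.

The presentation of a sentence is the basic idea (mm. 23–24) plus its repetition (mm. 25–26); the basic idea is therefore mm. 23-24.

measures 23–24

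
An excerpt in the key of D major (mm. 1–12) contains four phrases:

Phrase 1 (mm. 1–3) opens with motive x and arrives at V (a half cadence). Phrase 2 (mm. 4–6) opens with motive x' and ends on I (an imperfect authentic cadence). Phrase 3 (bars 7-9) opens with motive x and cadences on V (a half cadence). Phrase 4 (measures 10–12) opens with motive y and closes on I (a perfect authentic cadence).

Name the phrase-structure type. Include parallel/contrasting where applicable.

parallel double period

Four phrases in two halves: the first half (mm. 1-6) ends with an imperfect authentic cadence, the second (bars 7-12) with a perfect authentic cadence — a large antecedent–consequent pair, i.e. a double period.
Phrase 3 begins with the same material as phrase 1, making it parallel.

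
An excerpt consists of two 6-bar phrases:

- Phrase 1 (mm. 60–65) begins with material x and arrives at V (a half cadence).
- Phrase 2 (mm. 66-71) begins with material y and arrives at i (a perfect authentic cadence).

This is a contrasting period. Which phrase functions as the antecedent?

phrase 1

The phrase ending with the weaker cadence (half cadence) is the antecedent; the one ending more conclusively (perfect authentic cadence) is the consequent. The antecedent is phrase 1.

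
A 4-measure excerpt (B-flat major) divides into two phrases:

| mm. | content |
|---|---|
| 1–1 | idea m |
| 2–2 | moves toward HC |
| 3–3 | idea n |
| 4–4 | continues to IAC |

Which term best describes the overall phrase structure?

contrasting period

Phrase 1 ends with a half cadence (weaker) and phrase 2 with an imperfect authentic cadence (stronger): antecedent + consequent = a period.
The two phrases open with different material (m / n), so the period is contrasting.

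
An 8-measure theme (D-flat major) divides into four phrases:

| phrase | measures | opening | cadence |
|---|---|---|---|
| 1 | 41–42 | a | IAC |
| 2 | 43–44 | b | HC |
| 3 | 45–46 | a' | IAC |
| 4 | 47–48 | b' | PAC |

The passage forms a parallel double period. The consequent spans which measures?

measures 45–48

In a double period the four phrases pair into a large antecedent (phrases 1–2, ending half cadence) and a large consequent (phrases 3–4, ending perfect authentic cadence). The consequent spans mm. 45–48.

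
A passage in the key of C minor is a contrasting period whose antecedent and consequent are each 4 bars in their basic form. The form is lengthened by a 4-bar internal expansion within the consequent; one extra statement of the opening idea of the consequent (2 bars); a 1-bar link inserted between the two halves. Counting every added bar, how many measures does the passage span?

Basic contrasting period: 4 + 4 = 8 bars.
8 (basic form) + 4 (internal expansion) + 2 (extra statement) + 1 (link) = 15.

15 measures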